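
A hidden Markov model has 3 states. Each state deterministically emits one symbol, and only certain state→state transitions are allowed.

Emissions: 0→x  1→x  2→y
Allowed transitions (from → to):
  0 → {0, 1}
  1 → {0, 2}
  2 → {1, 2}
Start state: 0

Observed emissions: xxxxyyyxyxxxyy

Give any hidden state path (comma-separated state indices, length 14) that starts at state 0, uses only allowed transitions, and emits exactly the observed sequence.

  t0 'x' -> {0,1}, take 0 (start)
  t1 'x' -> {0,1}, take 0 (0->0 ok)
  t2 'x' -> {0,1}, take 0 (0->0 ok)
  t3 'x' -> {0,1}, take 1 (0->1 ok)
  t4 'y' -> {2}, take 2 (1->2 ok)
  t5 'y' -> {2}, take 2 (2->2 ok)
  t6 'y' -> {2}, take 2 (2->2 ok)
  t7 'x' -> {0,1}, take 1 (2->1 ok)
  t8 'y' -> {2}, take 2 (1->2 ok)
  t9 'x' -> {0,1}, take 1 (2->1 ok)
  t10 'x' -> {0,1}, take 0 (1->0 ok)
  t11 'x' -> {0,1}, take 1 (0->1 ok)
  t12 'y' -> {2}, take 2 (1->2 ok)
  t13 'y' -> {2}, take 2 (2->2 ok)

0,0,0,1,2,2,2,1,2,1,0,1,2,2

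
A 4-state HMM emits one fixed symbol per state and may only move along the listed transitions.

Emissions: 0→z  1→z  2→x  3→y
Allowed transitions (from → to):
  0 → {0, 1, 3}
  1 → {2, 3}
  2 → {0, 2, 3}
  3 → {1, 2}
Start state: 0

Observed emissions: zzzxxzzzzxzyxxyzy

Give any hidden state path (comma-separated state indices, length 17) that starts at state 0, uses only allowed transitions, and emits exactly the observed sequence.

  0: obs=z cand={0,1} pick 0 [start]
  1: obs=z cand={0,1} pick 0 [0->0 ok]
  2: obs=z cand={0,1} pick 1 [0->1 ok]
  3: obs=x cand={2} pick 2 [1->2 ok]
  4: obs=x cand={2} pick 2 [2->2 ok]
  5: obs=z cand={0,1} pick 0 [2->0 ok]
  6: obs=z cand={0,1} pick 0 [0->0 ok]
  7: obs=z cand={0,1} pick 0 [0->0 ok]
  8: obs=z cand={0,1} pick 1 [0->1 ok]
  9: obs=x cand={2} pick 2 [1->2 ok]
  10: obs=z cand={0,1} pick 0 [2->0 ok]
  11: obs=y cand={3} pick 3 [0->3 ok]
  12: obs=x cand={2} pick 2 [3->2 ok]
  13: obs=x cand={2} pick 2 [2->2 ok]
  14: obs=y cand={3} pick 3 [2->3 ok]
  15: obs=z cand={0,1} pick 1 [3->1 ok]
  16: obs=y cand={3} pick 3 [1->3 ok]

0,0,1,2,2,0,0,0,1,2,0,3,2,2,3,1,3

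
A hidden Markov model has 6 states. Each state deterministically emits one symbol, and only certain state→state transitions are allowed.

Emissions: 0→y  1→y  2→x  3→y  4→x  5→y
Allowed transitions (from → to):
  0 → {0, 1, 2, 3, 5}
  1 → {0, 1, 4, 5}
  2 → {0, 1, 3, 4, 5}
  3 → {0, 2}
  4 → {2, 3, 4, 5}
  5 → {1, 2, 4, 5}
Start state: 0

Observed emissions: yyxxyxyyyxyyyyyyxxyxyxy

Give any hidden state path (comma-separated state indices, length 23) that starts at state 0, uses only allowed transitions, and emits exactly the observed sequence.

0,5,2,4,3,2,5,5,5,4,3,0,0,1,5,5,4,4,3,2,3,2,1

  t0 'y' -> {0,1,3,5}, take 0 (start)
  t1 'y' -> {0,1,3,5}, take 5 (0->5 ok)
  t2 'x' -> {2,4}, take 2 (5->2 ok)
  t3 'x' -> {2,4}, take 4 (2->4 ok)
  t4 'y' -> {0,1,3,5}, take 3 (4->3 ok)
  t5 'x' -> {2,4}, take 2 (3->2 ok)
  t6 'y' -> {0,1,3,5}, take 5 (2->5 ok)
  t7 'y' -> {0,1,3,5}, take 5 (5->5 ok)
  t8 'y' -> {0,1,3,5}, take 5 (5->5 ok)
  t9 'x' -> {2,4}, take 4 (5->4 ok)
  t10 'y' -> {0,1,3,5}, take 3 (4->3 ok)
  t11 'y' -> {0,1,3,5}, take 0 (3->0 ok)
  t12 'y' -> {0,1,3,5}, take 0 (0->0 ok)
  t13 'y' -> {0,1,3,5}, take 1 (0->1 ok)
  t14 'y' -> {0,1,3,5}, take 5 (1->5 ok)
  t15 'y' -> {0,1,3,5}, take 5 (5->5 ok)
  t16 'x' -> {2,4}, take 4 (5->4 ok)
  t17 'x' -> {2,4}, take 4 (4->4 ok)
  t18 'y' -> {0,1,3,5}, take 3 (4->3 ok)
  t19 'x' -> {2,4}, take 2 (3->2 ok)
  t20 'y' -> {0,1,3,5}, take 3 (2->3 ok)
  t21 'x' -> {2,4}, take 2 (3->2 ok)
  t22 'y' -> {0,1,3,5}, take 1 (2->1 ok)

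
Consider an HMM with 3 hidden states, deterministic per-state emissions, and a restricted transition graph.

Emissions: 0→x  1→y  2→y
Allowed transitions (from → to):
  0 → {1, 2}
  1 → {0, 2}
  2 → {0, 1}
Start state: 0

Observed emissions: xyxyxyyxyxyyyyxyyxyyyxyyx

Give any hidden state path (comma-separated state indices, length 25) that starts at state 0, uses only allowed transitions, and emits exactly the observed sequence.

  [0] x  {0}  => 0  start
  [1] y  {1,2}  => 2  0->2 ok
  [2] x  {0}  => 0  2->0 ok
  [3] y  {1,2}  => 1  0->1 ok
  [4] x  {0}  => 0  1->0 ok
  [5] y  {1,2}  => 2  0->2 ok
  [6] y  {1,2}  => 1  2->1 ok
  [7] x  {0}  => 0  1->0 ok
  [8] y  {1,2}  => 1  0->1 ok
  [9] x  {0}  => 0  1->0 ok
  [10] y  {1,2}  => 1  0->1 ok
  [11] y  {1,2}  => 2  1->2 ok
  [12] y  {1,2}  => 1  2->1 ok
  [13] y  {1,2}  => 2  1->2 ok
  [14] x  {0}  => 0  2->0 ok
  [15] y  {1,2}  => 2  0->2 ok
  [16] y  {1,2}  => 1  2->1 ok
  [17] x  {0}  => 0  1->0 ok
  [18] y  {1,2}  => 2  0->2 ok
  [19] y  {1,2}  => 1  2->1 ok
  [20] y  {1,2}  => 2  1->2 ok
  [21] x  {0}  => 0  2->0 ok
  [22] y  {1,2}  => 2  0->2 ok
  [23] y  {1,2}  => 1  2->1 ok
  [24] x  {0}  => 0  1->0 ok

0,2,0,1,0,2,1,0,1,0,1,2,1,2,0,2,1,0,2,1,2,0,2,1,0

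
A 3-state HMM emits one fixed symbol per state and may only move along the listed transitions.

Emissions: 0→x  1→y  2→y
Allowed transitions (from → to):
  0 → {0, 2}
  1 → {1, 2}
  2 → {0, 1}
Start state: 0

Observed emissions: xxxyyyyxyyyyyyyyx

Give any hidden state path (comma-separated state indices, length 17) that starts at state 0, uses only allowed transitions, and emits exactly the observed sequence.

  pos 0: x in {0}, choose 0; start
  pos 1: x in {0}, choose 0; 0->0 ok
  pos 2: x in {0}, choose 0; 0->0 ok
  pos 3: y in {1,2}, choose 2; 0->2 ok
  pos 4: y in {1,2}, choose 1; 2->1 ok
  pos 5: y in {1,2}, choose 1; 1->1 ok
  pos 6: y in {1,2}, choose 2; 1->2 ok
  pos 7: x in {0}, choose 0; 2->0 ok
  pos 8: y in {1,2}, choose 2; 0->2 ok
  pos 9: y in {1,2}, choose 1; 2->1 ok
  pos 10: y in {1,2}, choose 2; 1->2 ok
  pos 11: y in {1,2}, choose 1; 2->1 ok
  pos 12: y in {1,2}, choose 1; 1->1 ok
  pos 13: y in {1,2}, choose 1; 1->1 ok
  pos 14: y in {1,2}, choose 1; 1->1 ok
  pos 15: y in {1,2}, choose 2; 1->2 ok
  pos 16: x in {0}, choose 0; 2->0 ok

0,0,0,2,1,1,2,0,2,1,2,1,1,1,1,2,0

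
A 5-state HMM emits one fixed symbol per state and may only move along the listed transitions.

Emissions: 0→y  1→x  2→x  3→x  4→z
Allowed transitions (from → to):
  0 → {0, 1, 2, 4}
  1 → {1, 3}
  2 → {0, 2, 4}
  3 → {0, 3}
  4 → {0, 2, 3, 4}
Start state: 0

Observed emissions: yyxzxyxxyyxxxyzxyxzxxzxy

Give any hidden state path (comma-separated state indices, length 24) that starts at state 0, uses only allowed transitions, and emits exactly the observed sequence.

  pos 0: y in {0}, choose 0; start
  pos 1: y in {0}, choose 0; 0->0 ok
  pos 2: x in {1,2,3}, choose 2; 0->2 ok
  pos 3: z in {4}, choose 4; 2->4 ok
  pos 4: x in {1,2,3}, choose 3; 4->3 ok
  pos 5: y in {0}, choose 0; 3->0 ok
  pos 6: x in {1,2,3}, choose 2; 0->2 ok
  pos 7: x in {1,2,3}, choose 2; 2->2 ok
  pos 8: y in {0}, choose 0; 2->0 ok
  pos 9: y in {0}, choose 0; 0->0 ok
  pos 10: x in {1,2,3}, choose 2; 0->2 ok
  pos 11: x in {1,2,3}, choose 2; 2->2 ok
  pos 12: x in {1,2,3}, choose 2; 2->2 ok
  pos 13: y in {0}, choose 0; 2->0 ok
  pos 14: z in {4}, choose 4; 0->4 ok
  pos 15: x in {1,2,3}, choose 3; 4->3 ok
  pos 16: y in {0}, choose 0; 3->0 ok
  pos 17: x in {1,2,3}, choose 2; 0->2 ok
  pos 18: z in {4}, choose 4; 2->4 ok
  pos 19: x in {1,2,3}, choose 2; 4->2 ok
  pos 20: x in {1,2,3}, choose 2; 2->2 ok
  pos 21: z in {4}, choose 4; 2->4 ok
  pos 22: x in {1,2,3}, choose 2; 4->2 ok
  pos 23: y in {0}, choose 0; 2->0 ok

0,0,2,4,3,0,2,2,0,0,2,2,2,0,4,3,0,2,4,2,2,4,2,0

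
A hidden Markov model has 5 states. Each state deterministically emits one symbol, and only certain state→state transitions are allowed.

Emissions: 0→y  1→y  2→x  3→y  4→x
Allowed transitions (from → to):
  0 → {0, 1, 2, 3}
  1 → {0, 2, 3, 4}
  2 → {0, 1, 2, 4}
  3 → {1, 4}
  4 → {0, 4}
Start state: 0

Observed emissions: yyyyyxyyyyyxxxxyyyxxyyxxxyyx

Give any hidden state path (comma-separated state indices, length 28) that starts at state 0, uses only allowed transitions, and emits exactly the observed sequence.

0,3,1,0,0,2,1,0,0,0,3,4,4,4,4,0,3,1,2,4,0,1,4,4,4,0,0,2

  [0] y  {0,1,3}  => 0  start
  [1] y  {0,1,3}  => 3  0->3 ok
  [2] y  {0,1,3}  => 1  3->1 ok
  [3] y  {0,1,3}  => 0  1->0 ok
  [4] y  {0,1,3}  => 0  0->0 ok
  [5] x  {2,4}  => 2  0->2 ok
  [6] y  {0,1,3}  => 1  2->1 ok
  [7] y  {0,1,3}  => 0  1->0 ok
  [8] y  {0,1,3}  => 0  0->0 ok
  [9] y  {0,1,3}  => 0  0->0 ok
  [10] y  {0,1,3}  => 3  0->3 ok
  [11] x  {2,4}  => 4  3->4 ok
  [12] x  {2,4}  => 4  4->4 ok
  [13] x  {2,4}  => 4  4->4 ok
  [14] x  {2,4}  => 4  4->4 ok
  [15] y  {0,1,3}  => 0  4->0 ok
  [16] y  {0,1,3}  => 3  0->3 ok
  [17] y  {0,1,3}  => 1  3->1 ok
  [18] x  {2,4}  => 2  1->2 ok
  [19] x  {2,4}  => 4  2->4 ok
  [20] y  {0,1,3}  => 0  4->0 ok
  [21] y  {0,1,3}  => 1  0->1 ok
  [22] x  {2,4}  => 4  1->4 ok
  [23] x  {2,4}  => 4  4->4 ok
  [24] x  {2,4}  => 4  4->4 ok
  [25] y  {0,1,3}  => 0  4->0 ok
  [26] y  {0,1,3}  => 0  0->0 ok
  [27] x  {2,4}  => 2  0->2 ok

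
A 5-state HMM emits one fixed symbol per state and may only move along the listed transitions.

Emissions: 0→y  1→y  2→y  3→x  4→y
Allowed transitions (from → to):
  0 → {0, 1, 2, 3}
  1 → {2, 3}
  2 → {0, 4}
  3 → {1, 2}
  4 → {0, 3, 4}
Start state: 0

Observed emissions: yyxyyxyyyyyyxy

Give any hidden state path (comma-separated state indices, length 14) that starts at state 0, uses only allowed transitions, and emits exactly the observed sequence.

0,0,3,2,0,3,2,0,2,0,0,0,3,1

  pos 0: y in {0,1,2,4}, choose 0; start
  pos 1: y in {0,1,2,4}, choose 0; 0->0 ok
  pos 2: x in {3}, choose 3; 0->3 ok
  pos 3: y in {0,1,2,4}, choose 2; 3->2 ok
  pos 4: y in {0,1,2,4}, choose 0; 2->0 ok
  pos 5: x in {3}, choose 3; 0->3 ok
  pos 6: y in {0,1,2,4}, choose 2; 3->2 ok
  pos 7: y in {0,1,2,4}, choose 0; 2->0 ok
  pos 8: y in {0,1,2,4}, choose 2; 0->2 ok
  pos 9: y in {0,1,2,4}, choose 0; 2->0 ok
  pos 10: y in {0,1,2,4}, choose 0; 0->0 ok
  pos 11: y in {0,1,2,4}, choose 0; 0->0 ok
  pos 12: x in {3}, choose 3; 0->3 ok
  pos 13: y in {0,1,2,4}, choose 1; 3->1 ok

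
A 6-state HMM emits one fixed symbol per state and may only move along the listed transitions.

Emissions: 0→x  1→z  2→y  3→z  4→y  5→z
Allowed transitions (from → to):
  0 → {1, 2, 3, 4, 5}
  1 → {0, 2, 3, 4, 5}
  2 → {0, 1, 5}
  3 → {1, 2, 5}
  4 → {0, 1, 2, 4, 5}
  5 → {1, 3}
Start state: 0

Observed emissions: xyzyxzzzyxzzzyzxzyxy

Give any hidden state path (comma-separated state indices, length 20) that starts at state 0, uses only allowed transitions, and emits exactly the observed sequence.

0,4,1,4,0,1,3,1,2,0,1,3,1,4,1,0,3,2,0,2

  [0] x  {0}  => 0  start
  [1] y  {2,4}  => 4  0->4 ok
  [2] z  {1,3,5}  => 1  4->1 ok
  [3] y  {2,4}  => 4  1->4 ok
  [4] x  {0}  => 0  4->0 ok
  [5] z  {1,3,5}  => 1  0->1 ok
  [6] z  {1,3,5}  => 3  1->3 ok
  [7] z  {1,3,5}  => 1  3->1 ok
  [8] y  {2,4}  => 2  1->2 ok
  [9] x  {0}  => 0  2->0 ok
  [10] z  {1,3,5}  => 1  0->1 ok
  [11] z  {1,3,5}  => 3  1->3 ok
  [12] z  {1,3,5}  => 1  3->1 ok
  [13] y  {2,4}  => 4  1->4 ok
  [14] z  {1,3,5}  => 1  4->1 ok
  [15] x  {0}  => 0  1->0 ok
  [16] z  {1,3,5}  => 3  0->3 ok
  [17] y  {2,4}  => 2  3->2 ok
  [18] x  {0}  => 0  2->0 ok
  [19] y  {2,4}  => 2  0->2 ok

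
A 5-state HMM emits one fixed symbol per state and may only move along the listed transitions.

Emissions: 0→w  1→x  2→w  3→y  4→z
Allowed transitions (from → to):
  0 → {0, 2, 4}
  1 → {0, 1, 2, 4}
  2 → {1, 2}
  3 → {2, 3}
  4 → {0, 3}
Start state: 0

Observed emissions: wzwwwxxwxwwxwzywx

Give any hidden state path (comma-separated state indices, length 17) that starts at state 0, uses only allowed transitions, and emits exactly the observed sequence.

0,4,0,0,2,1,1,2,1,0,2,1,0,4,3,2,1

  pos 0: w in {0,2}, choose 0; start
  pos 1: z in {4}, choose 4; 0->4 ok
  pos 2: w in {0,2}, choose 0; 4->0 ok
  pos 3: w in {0,2}, choose 0; 0->0 ok
  pos 4: w in {0,2}, choose 2; 0->2 ok
  pos 5: x in {1}, choose 1; 2->1 ok
  pos 6: x in {1}, choose 1; 1->1 ok
  pos 7: w in {0,2}, choose 2; 1->2 ok
  pos 8: x in {1}, choose 1; 2->1 ok
  pos 9: w in {0,2}, choose 0; 1->0 ok
  pos 10: w in {0,2}, choose 2; 0->2 ok
  pos 11: x in {1}, choose 1; 2->1 ok
  pos 12: w in {0,2}, choose 0; 1->0 ok
  pos 13: z in {4}, choose 4; 0->4 ok
  pos 14: y in {3}, choose 3; 4->3 ok
  pos 15: w in {0,2}, choose 2; 3->2 ok
  pos 16: x in {1}, choose 1; 2->1 ok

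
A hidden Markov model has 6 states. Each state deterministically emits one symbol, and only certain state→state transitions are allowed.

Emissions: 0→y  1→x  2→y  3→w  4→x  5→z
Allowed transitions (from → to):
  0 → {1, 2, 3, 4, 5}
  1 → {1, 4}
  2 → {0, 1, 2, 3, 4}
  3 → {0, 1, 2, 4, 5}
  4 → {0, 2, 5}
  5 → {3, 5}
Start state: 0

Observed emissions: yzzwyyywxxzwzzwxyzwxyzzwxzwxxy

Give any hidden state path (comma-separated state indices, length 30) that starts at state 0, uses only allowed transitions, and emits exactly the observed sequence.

  t0 'y' -> {0,2}, take 0 (start)
  t1 'z' -> {5}, take 5 (0->5 ok)
  t2 'z' -> {5}, take 5 (5->5 ok)
  t3 'w' -> {3}, take 3 (5->3 ok)
  t4 'y' -> {0,2}, take 0 (3->0 ok)
  t5 'y' -> {0,2}, take 2 (0->2 ok)
  t6 'y' -> {0,2}, take 0 (2->0 ok)
  t7 'w' -> {3}, take 3 (0->3 ok)
  t8 'x' -> {1,4}, take 1 (3->1 ok)
  t9 'x' -> {1,4}, take 4 (1->4 ok)
  t10 'z' -> {5}, take 5 (4->5 ok)
  t11 'w' -> {3}, take 3 (5->3 ok)
  t12 'z' -> {5}, take 5 (3->5 ok)
  t13 'z' -> {5}, take 5 (5->5 ok)
  t14 'w' -> {3}, take 3 (5->3 ok)
  t15 'x' -> {1,4}, take 4 (3->4 ok)
  t16 'y' -> {0,2}, take 0 (4->0 ok)
  t17 'z' -> {5}, take 5 (0->5 ok)
  t18 'w' -> {3}, take 3 (5->3 ok)
  t19 'x' -> {1,4}, take 4 (3->4 ok)
  t20 'y' -> {0,2}, take 0 (4->0 ok)
  t21 'z' -> {5}, take 5 (0->5 ok)
  t22 'z' -> {5}, take 5 (5->5 ok)
  t23 'w' -> {3}, take 3 (5->3 ok)
  t24 'x' -> {1,4}, take 4 (3->4 ok)
  t25 'z' -> {5}, take 5 (4->5 ok)
  t26 'w' -> {3}, take 3 (5->3 ok)
  t27 'x' -> {1,4}, take 1 (3->1 ok)
  t28 'x' -> {1,4}, take 4 (1->4 ok)
  t29 'y' -> {0,2}, take 0 (4->0 ok)

0,5,5,3,0,2,0,3,1,4,5,3,5,5,3,4,0,5,3,4,0,5,5,3,4,5,3,1,4,0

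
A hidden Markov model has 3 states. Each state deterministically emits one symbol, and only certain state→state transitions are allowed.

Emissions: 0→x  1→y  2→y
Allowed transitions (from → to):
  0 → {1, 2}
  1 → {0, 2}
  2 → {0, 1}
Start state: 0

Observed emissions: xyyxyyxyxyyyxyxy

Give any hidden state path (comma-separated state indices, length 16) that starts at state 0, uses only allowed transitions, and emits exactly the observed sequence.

  0: obs=x cand={0} pick 0 [start]
  1: obs=y cand={1,2} pick 2 [0->2 ok]
  2: obs=y cand={1,2} pick 1 [2->1 ok]
  3: obs=x cand={0} pick 0 [1->0 ok]
  4: obs=y cand={1,2} pick 1 [0->1 ok]
  5: obs=y cand={1,2} pick 2 [1->2 ok]
  6: obs=x cand={0} pick 0 [2->0 ok]
  7: obs=y cand={1,2} pick 1 [0->1 ok]
  8: obs=x cand={0} pick 0 [1->0 ok]
  9: obs=y cand={1,2} pick 1 [0->1 ok]
  10: obs=y cand={1,2} pick 2 [1->2 ok]
  11: obs=y cand={1,2} pick 1 [2->1 ok]
  12: obs=x cand={0} pick 0 [1->0 ok]
  13: obs=y cand={1,2} pick 1 [0->1 ok]
  14: obs=x cand={0} pick 0 [1->0 ok]
  15: obs=y cand={1,2} pick 1 [0->1 ok]

0,2,1,0,1,2,0,1,0,1,2,1,0,1,0,1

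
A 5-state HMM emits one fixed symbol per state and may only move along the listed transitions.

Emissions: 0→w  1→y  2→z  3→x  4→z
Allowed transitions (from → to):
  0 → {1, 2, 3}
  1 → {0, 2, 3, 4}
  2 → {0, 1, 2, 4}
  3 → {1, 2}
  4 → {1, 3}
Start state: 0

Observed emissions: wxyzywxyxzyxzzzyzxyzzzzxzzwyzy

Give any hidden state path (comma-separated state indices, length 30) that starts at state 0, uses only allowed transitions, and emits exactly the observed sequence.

0,3,1,4,1,0,3,1,3,2,1,3,2,2,4,1,4,3,1,2,2,2,4,3,2,2,0,1,4,1

  pos 0: w in {0}, choose 0; start
  pos 1: x in {3}, choose 3; 0->3 ok
  pos 2: y in {1}, choose 1; 3->1 ok
  pos 3: z in {2,4}, choose 4; 1->4 ok
  pos 4: y in {1}, choose 1; 4->1 ok
  pos 5: w in {0}, choose 0; 1->0 ok
  pos 6: x in {3}, choose 3; 0->3 ok
  pos 7: y in {1}, choose 1; 3->1 ok
  pos 8: x in {3}, choose 3; 1->3 ok
  pos 9: z in {2,4}, choose 2; 3->2 ok
  pos 10: y in {1}, choose 1; 2->1 ok
  pos 11: x in {3}, choose 3; 1->3 ok
  pos 12: z in {2,4}, choose 2; 3->2 ok
  pos 13: z in {2,4}, choose 2; 2->2 ok
  pos 14: z in {2,4}, choose 4; 2->4 ok
  pos 15: y in {1}, choose 1; 4->1 ok
  pos 16: z in {2,4}, choose 4; 1->4 ok
  pos 17: x in {3}, choose 3; 4->3 ok
  pos 18: y in {1}, choose 1; 3->1 ok
  pos 19: z in {2,4}, choose 2; 1->2 ok
  pos 20: z in {2,4}, choose 2; 2->2 ok
  pos 21: z in {2,4}, choose 2; 2->2 ok
  pos 22: z in {2,4}, choose 4; 2->4 ok
  pos 23: x in {3}, choose 3; 4->3 ok
  pos 24: z in {2,4}, choose 2; 3->2 ok
  pos 25: z in {2,4}, choose 2; 2->2 ok
  pos 26: w in {0}, choose 0; 2->0 ok
  pos 27: y in {1}, choose 1; 0->1 ok
  pos 28: z in {2,4}, choose 4; 1->4 ok
  pos 29: y in {1}, choose 1; 4->1 ok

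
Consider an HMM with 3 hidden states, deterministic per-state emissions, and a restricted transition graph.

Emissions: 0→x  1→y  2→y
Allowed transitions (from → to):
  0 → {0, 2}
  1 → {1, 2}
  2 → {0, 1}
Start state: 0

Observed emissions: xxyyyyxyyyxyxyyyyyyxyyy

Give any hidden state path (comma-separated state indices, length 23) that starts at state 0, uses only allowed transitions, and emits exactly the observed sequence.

  t0 'x' -> {0}, take 0 (start)
  t1 'x' -> {0}, take 0 (0->0 ok)
  t2 'y' -> {1,2}, take 2 (0->2 ok)
  t3 'y' -> {1,2}, take 1 (2->1 ok)
  t4 'y' -> {1,2}, take 1 (1->1 ok)
  t5 'y' -> {1,2}, take 2 (1->2 ok)
  t6 'x' -> {0}, take 0 (2->0 ok)
  t7 'y' -> {1,2}, take 2 (0->2 ok)
  t8 'y' -> {1,2}, take 1 (2->1 ok)
  t9 'y' -> {1,2}, take 2 (1->2 ok)
  t10 'x' -> {0}, take 0 (2->0 ok)
  t11 'y' -> {1,2}, take 2 (0->2 ok)
  t12 'x' -> {0}, take 0 (2->0 ok)
  t13 'y' -> {1,2}, take 2 (0->2 ok)
  t14 'y' -> {1,2}, take 1 (2->1 ok)
  t15 'y' -> {1,2}, take 1 (1->1 ok)
  t16 'y' -> {1,2}, take 2 (1->2 ok)
  t17 'y' -> {1,2}, take 1 (2->1 ok)
  t18 'y' -> {1,2}, take 2 (1->2 ok)
  t19 'x' -> {0}, take 0 (2->0 ok)
  t20 'y' -> {1,2}, take 2 (0->2 ok)
  t21 'y' -> {1,2}, take 1 (2->1 ok)
  t22 'y' -> {1,2}, take 1 (1->1 ok)

0,0,2,1,1,2,0,2,1,2,0,2,0,2,1,1,2,1,2,0,2,1,1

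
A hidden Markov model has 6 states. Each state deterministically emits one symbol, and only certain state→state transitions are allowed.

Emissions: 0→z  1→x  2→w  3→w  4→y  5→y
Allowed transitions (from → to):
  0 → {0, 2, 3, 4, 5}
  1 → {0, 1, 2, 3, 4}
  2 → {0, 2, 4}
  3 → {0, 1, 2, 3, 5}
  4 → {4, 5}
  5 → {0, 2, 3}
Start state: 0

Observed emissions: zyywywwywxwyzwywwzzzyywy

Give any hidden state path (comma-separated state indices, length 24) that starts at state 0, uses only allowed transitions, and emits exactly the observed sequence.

  0: obs=z cand={0} pick 0 [start]
  1: obs=y cand={4,5} pick 4 [0->4 ok]
  2: obs=y cand={4,5} pick 5 [4->5 ok]
  3: obs=w cand={2,3} pick 3 [5->3 ok]
  4: obs=y cand={4,5} pick 5 [3->5 ok]
  5: obs=w cand={2,3} pick 3 [5->3 ok]
  6: obs=w cand={2,3} pick 3 [3->3 ok]
  7: obs=y cand={4,5} pick 5 [3->5 ok]
  8: obs=w cand={2,3} pick 3 [5->3 ok]
  9: obs=x cand={1} pick 1 [3->1 ok]
  10: obs=w cand={2,3} pick 3 [1->3 ok]
  11: obs=y cand={4,5} pick 5 [3->5 ok]
  12: obs=z cand={0} pick 0 [5->0 ok]
  13: obs=w cand={2,3} pick 3 [0->3 ok]
  14: obs=y cand={4,5} pick 5 [3->5 ok]
  15: obs=w cand={2,3} pick 2 [5->2 ok]
  16: obs=w cand={2,3} pick 2 [2->2 ok]
  17: obs=z cand={0} pick 0 [2->0 ok]
  18: obs=z cand={0} pick 0 [0->0 ok]
  19: obs=z cand={0} pick 0 [0->0 ok]
  20: obs=y cand={4,5} pick 4 [0->4 ok]
  21: obs=y cand={4,5} pick 5 [4->5 ok]
  22: obs=w cand={2,3} pick 2 [5->2 ok]
  23: obs=y cand={4,5} pick 4 [2->4 ok]

0,4,5,3,5,3,3,5,3,1,3,5,0,3,5,2,2,0,0,0,4,5,2,4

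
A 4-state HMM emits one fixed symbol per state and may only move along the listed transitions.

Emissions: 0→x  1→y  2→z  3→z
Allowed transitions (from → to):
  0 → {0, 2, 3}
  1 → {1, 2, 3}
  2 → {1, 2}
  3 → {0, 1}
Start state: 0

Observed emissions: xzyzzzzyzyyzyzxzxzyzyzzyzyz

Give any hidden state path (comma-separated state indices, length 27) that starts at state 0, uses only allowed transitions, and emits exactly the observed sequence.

0,3,1,2,2,2,2,1,3,1,1,2,1,3,0,3,0,2,1,3,1,2,2,1,2,1,2

  0: obs=x cand={0} pick 0 [start]
  1: obs=z cand={2,3} pick 3 [0->3 ok]
  2: obs=y cand={1} pick 1 [3->1 ok]
  3: obs=z cand={2,3} pick 2 [1->2 ok]
  4: obs=z cand={2,3} pick 2 [2->2 ok]
  5: obs=z cand={2,3} pick 2 [2->2 ok]
  6: obs=z cand={2,3} pick 2 [2->2 ok]
  7: obs=y cand={1} pick 1 [2->1 ok]
  8: obs=z cand={2,3} pick 3 [1->3 ok]
  9: obs=y cand={1} pick 1 [3->1 ok]
  10: obs=y cand={1} pick 1 [1->1 ok]
  11: obs=z cand={2,3} pick 2 [1->2 ok]
  12: obs=y cand={1} pick 1 [2->1 ok]
  13: obs=z cand={2,3} pick 3 [1->3 ok]
  14: obs=x cand={0} pick 0 [3->0 ok]
  15: obs=z cand={2,3} pick 3 [0->3 ok]
  16: obs=x cand={0} pick 0 [3->0 ok]
  17: obs=z cand={2,3} pick 2 [0->2 ok]
  18: obs=y cand={1} pick 1 [2->1 ok]
  19: obs=z cand={2,3} pick 3 [1->3 ok]
  20: obs=y cand={1} pick 1 [3->1 ok]
  21: obs=z cand={2,3} pick 2 [1->2 ok]
  22: obs=z cand={2,3} pick 2 [2->2 ok]
  23: obs=y cand={1} pick 1 [2->1 ok]
  24: obs=z cand={2,3} pick 2 [1->2 ok]
  25: obs=y cand={1} pick 1 [2->1 ok]
  26: obs=z cand={2,3} pick 2 [1->2 ok]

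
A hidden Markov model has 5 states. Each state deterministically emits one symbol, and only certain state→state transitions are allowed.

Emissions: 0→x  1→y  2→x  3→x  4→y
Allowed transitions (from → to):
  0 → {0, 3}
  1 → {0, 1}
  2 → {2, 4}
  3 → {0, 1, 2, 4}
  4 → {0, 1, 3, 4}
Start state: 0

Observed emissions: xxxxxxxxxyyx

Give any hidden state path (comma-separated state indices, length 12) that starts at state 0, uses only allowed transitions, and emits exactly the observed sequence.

0,0,0,3,2,2,2,2,2,4,4,3

  t0 'x' -> {0,2,3}, take 0 (start)
  t1 'x' -> {0,2,3}, take 0 (0->0 ok)
  t2 'x' -> {0,2,3}, take 0 (0->0 ok)
  t3 'x' -> {0,2,3}, take 3 (0->3 ok)
  t4 'x' -> {0,2,3}, take 2 (3->2 ok)
  t5 'x' -> {0,2,3}, take 2 (2->2 ok)
  t6 'x' -> {0,2,3}, take 2 (2->2 ok)
  t7 'x' -> {0,2,3}, take 2 (2->2 ok)
  t8 'x' -> {0,2,3}, take 2 (2->2 ok)
  t9 'y' -> {1,4}, take 4 (2->4 ok)
  t10 'y' -> {1,4}, take 4 (4->4 ok)
  t11 'x' -> {0,2,3}, take 3 (4->3 ok)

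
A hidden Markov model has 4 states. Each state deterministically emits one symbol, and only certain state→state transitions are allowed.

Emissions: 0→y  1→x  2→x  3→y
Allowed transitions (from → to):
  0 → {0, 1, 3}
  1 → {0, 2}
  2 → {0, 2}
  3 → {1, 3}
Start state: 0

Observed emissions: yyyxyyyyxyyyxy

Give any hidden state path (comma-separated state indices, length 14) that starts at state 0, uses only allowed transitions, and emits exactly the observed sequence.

  pos 0: y in {0,3}, choose 0; start
  pos 1: y in {0,3}, choose 0; 0->0 ok
  pos 2: y in {0,3}, choose 3; 0->3 ok
  pos 3: x in {1,2}, choose 1; 3->1 ok
  pos 4: y in {0,3}, choose 0; 1->0 ok
  pos 5: y in {0,3}, choose 3; 0->3 ok
  pos 6: y in {0,3}, choose 3; 3->3 ok
  pos 7: y in {0,3}, choose 3; 3->3 ok
  pos 8: x in {1,2}, choose 1; 3->1 ok
  pos 9: y in {0,3}, choose 0; 1->0 ok
  pos 10: y in {0,3}, choose 3; 0->3 ok
  pos 11: y in {0,3}, choose 3; 3->3 ok
  pos 12: x in {1,2}, choose 1; 3->1 ok
  pos 13: y in {0,3}, choose 0; 1->0 ok

0,0,3,1,0,3,3,3,1,0,3,3,1,0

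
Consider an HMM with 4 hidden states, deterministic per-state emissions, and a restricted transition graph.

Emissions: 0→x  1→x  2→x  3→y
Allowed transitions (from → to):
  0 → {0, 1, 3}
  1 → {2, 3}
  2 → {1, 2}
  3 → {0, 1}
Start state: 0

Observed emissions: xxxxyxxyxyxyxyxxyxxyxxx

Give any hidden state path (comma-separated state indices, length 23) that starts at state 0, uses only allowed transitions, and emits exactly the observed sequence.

  [0] x  {0,1,2}  => 0  start
  [1] x  {0,1,2}  => 1  0->1 ok
  [2] x  {0,1,2}  => 2  1->2 ok
  [3] x  {0,1,2}  => 1  2->1 ok
  [4] y  {3}  => 3  1->3 ok
  [5] x  {0,1,2}  => 0  3->0 ok
  [6] x  {0,1,2}  => 0  0->0 ok
  [7] y  {3}  => 3  0->3 ok
  [8] x  {0,1,2}  => 1  3->1 ok
  [9] y  {3}  => 3  1->3 ok
  [10] x  {0,1,2}  => 0  3->0 ok
  [11] y  {3}  => 3  0->3 ok
  [12] x  {0,1,2}  => 0  3->0 ok
  [13] y  {3}  => 3  0->3 ok
  [14] x  {0,1,2}  => 0  3->0 ok
  [15] x  {0,1,2}  => 0  0->0 ok
  [16] y  {3}  => 3  0->3 ok
  [17] x  {0,1,2}  => 0  3->0 ok
  [18] x  {0,1,2}  => 1  0->1 ok
  [19] y  {3}  => 3  1->3 ok
  [20] x  {0,1,2}  => 1  3->1 ok
  [21] x  {0,1,2}  => 2  1->2 ok
  [22] x  {0,1,2}  => 2  2->2 ok

0,1,2,1,3,0,0,3,1,3,0,3,0,3,0,0,3,0,1,3,1,2,2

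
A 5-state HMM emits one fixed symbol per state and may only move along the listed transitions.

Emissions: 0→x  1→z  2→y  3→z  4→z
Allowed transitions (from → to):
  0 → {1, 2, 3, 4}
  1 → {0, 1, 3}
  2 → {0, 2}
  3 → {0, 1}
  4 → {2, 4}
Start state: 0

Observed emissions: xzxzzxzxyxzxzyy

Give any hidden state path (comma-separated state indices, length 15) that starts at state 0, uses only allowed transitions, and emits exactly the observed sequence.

0,1,0,1,1,0,1,0,2,0,3,0,4,2,2

  [0] x  {0}  => 0  start
  [1] z  {1,3,4}  => 1  0->1 ok
  [2] x  {0}  => 0  1->0 ok
  [3] z  {1,3,4}  => 1  0->1 ok
  [4] z  {1,3,4}  => 1  1->1 ok
  [5] x  {0}  => 0  1->0 ok
  [6] z  {1,3,4}  => 1  0->1 ok
  [7] x  {0}  => 0  1->0 ok
  [8] y  {2}  => 2  0->2 ok
  [9] x  {0}  => 0  2->0 ok
  [10] z  {1,3,4}  => 3  0->3 ok
  [11] x  {0}  => 0  3->0 ok
  [12] z  {1,3,4}  => 4  0->4 ok
  [13] y  {2}  => 2  4->2 ok
  [14] y  {2}  => 2  2->2 ok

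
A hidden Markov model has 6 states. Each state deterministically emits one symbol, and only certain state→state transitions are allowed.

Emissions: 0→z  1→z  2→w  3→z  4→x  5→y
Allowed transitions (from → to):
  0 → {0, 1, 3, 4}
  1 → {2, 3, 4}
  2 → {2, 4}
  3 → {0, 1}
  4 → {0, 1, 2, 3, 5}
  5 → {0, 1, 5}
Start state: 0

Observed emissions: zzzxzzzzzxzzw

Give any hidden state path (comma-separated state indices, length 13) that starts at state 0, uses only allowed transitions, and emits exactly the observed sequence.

0,0,0,4,3,0,1,3,0,4,0,1,2

  0: obs=z cand={0,1,3} pick 0 [start]
  1: obs=z cand={0,1,3} pick 0 [0->0 ok]
  2: obs=z cand={0,1,3} pick 0 [0->0 ok]
  3: obs=x cand={4} pick 4 [0->4 ok]
  4: obs=z cand={0,1,3} pick 3 [4->3 ok]
  5: obs=z cand={0,1,3} pick 0 [3->0 ok]
  6: obs=z cand={0,1,3} pick 1 [0->1 ok]
  7: obs=z cand={0,1,3} pick 3 [1->3 ok]
  8: obs=z cand={0,1,3} pick 0 [3->0 ok]
  9: obs=x cand={4} pick 4 [0->4 ok]
  10: obs=z cand={0,1,3} pick 0 [4->0 ok]
  11: obs=z cand={0,1,3} pick 1 [0->1 ok]
  12: obs=w cand={2} pick 2 [1->2 ok]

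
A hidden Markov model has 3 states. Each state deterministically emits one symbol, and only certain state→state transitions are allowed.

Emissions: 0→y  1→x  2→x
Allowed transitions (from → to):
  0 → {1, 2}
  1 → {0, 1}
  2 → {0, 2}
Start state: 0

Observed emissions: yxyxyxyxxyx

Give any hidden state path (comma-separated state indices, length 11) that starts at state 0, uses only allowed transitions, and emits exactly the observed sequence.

0,2,0,1,0,2,0,2,2,0,2

  pos 0: y in {0}, choose 0; start
  pos 1: x in {1,2}, choose 2; 0->2 ok
  pos 2: y in {0}, choose 0; 2->0 ok
  pos 3: x in {1,2}, choose 1; 0->1 ok
  pos 4: y in {0}, choose 0; 1->0 ok
  pos 5: x in {1,2}, choose 2; 0->2 ok
  pos 6: y in {0}, choose 0; 2->0 ok
  pos 7: x in {1,2}, choose 2; 0->2 ok
  pos 8: x in {1,2}, choose 2; 2->2 ok
  pos 9: y in {0}, choose 0; 2->0 ok
  pos 10: x in {1,2}, choose 2; 0->2 ok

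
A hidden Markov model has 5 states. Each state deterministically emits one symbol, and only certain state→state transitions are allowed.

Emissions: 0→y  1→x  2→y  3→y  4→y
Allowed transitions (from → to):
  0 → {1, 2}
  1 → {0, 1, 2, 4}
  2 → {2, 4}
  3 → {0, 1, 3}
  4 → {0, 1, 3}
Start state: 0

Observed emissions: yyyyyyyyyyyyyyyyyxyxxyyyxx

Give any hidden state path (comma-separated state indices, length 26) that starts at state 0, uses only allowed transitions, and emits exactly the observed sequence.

0,2,4,0,2,2,2,2,2,2,4,0,2,4,0,2,4,1,4,1,1,2,4,0,1,1

  0: obs=y cand={0,2,3,4} pick 0 [start]
  1: obs=y cand={0,2,3,4} pick 2 [0->2 ok]
  2: obs=y cand={0,2,3,4} pick 4 [2->4 ok]
  3: obs=y cand={0,2,3,4} pick 0 [4->0 ok]
  4: obs=y cand={0,2,3,4} pick 2 [0->2 ok]
  5: obs=y cand={0,2,3,4} pick 2 [2->2 ok]
  6: obs=y cand={0,2,3,4} pick 2 [2->2 ok]
  7: obs=y cand={0,2,3,4} pick 2 [2->2 ok]
  8: obs=y cand={0,2,3,4} pick 2 [2->2 ok]
  9: obs=y cand={0,2,3,4} pick 2 [2->2 ok]
  10: obs=y cand={0,2,3,4} pick 4 [2->4 ok]
  11: obs=y cand={0,2,3,4} pick 0 [4->0 ok]
  12: obs=y cand={0,2,3,4} pick 2 [0->2 ok]
  13: obs=y cand={0,2,3,4} pick 4 [2->4 ok]
  14: obs=y cand={0,2,3,4} pick 0 [4->0 ok]
  15: obs=y cand={0,2,3,4} pick 2 [0->2 ok]
  16: obs=y cand={0,2,3,4} pick 4 [2->4 ok]
  17: obs=x cand={1} pick 1 [4->1 ok]
  18: obs=y cand={0,2,3,4} pick 4 [1->4 ok]
  19: obs=x cand={1} pick 1 [4->1 ok]
  20: obs=x cand={1} pick 1 [1->1 ok]
  21: obs=y cand={0,2,3,4} pick 2 [1->2 ok]
  22: obs=y cand={0,2,3,4} pick 4 [2->4 ok]
  23: obs=y cand={0,2,3,4} pick 0 [4->0 ok]
  24: obs=x cand={1} pick 1 [0->1 ok]
  25: obs=x cand={1} pick 1 [1->1 ok]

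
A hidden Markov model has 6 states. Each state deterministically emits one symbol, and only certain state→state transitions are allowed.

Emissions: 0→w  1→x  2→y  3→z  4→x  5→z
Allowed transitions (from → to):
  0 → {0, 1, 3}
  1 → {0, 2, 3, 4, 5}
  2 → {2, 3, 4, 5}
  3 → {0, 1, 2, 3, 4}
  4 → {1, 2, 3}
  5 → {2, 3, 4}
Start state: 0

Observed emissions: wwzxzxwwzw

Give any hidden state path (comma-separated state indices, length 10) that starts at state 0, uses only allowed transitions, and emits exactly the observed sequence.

0,0,3,1,3,1,0,0,3,0

  t0 'w' -> {0}, take 0 (start)
  t1 'w' -> {0}, take 0 (0->0 ok)
  t2 'z' -> {3,5}, take 3 (0->3 ok)
  t3 'x' -> {1,4}, take 1 (3->1 ok)
  t4 'z' -> {3,5}, take 3 (1->3 ok)
  t5 'x' -> {1,4}, take 1 (3->1 ok)
  t6 'w' -> {0}, take 0 (1->0 ok)
  t7 'w' -> {0}, take 0 (0->0 ok)
  t8 'z' -> {3,5}, take 3 (0->3 ok)
  t9 'w' -> {0}, take 0 (3->0 ok)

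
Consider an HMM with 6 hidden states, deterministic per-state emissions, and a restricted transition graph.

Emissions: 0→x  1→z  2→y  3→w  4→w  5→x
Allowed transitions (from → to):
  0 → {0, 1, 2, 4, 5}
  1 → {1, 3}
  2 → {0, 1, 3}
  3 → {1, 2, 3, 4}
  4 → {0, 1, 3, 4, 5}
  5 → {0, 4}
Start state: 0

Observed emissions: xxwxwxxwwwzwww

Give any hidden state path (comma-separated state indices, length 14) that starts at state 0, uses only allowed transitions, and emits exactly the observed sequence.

0,5,4,0,4,0,5,4,4,4,1,3,3,4

  [0] x  {0,5}  => 0  start
  [1] x  {0,5}  => 5  0->5 ok
  [2] w  {3,4}  => 4  5->4 ok
  [3] x  {0,5}  => 0  4->0 ok
  [4] w  {3,4}  => 4  0->4 ok
  [5] x  {0,5}  => 0  4->0 ok
  [6] x  {0,5}  => 5  0->5 ok
  [7] w  {3,4}  => 4  5->4 ok
  [8] w  {3,4}  => 4  4->4 ok
  [9] w  {3,4}  => 4  4->4 ok
  [10] z  {1}  => 1  4->1 ok
  [11] w  {3,4}  => 3  1->3 ok
  [12] w  {3,4}  => 3  3->3 ok
  [13] w  {3,4}  => 4  3->4 ok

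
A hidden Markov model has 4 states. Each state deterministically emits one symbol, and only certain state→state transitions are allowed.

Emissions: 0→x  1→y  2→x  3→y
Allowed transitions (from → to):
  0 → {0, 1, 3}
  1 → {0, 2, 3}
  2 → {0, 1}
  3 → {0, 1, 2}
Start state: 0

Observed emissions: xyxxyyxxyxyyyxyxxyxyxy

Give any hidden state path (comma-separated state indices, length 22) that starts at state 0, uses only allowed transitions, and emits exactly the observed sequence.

  t0 'x' -> {0,2}, take 0 (start)
  t1 'y' -> {1,3}, take 1 (0->1 ok)
  t2 'x' -> {0,2}, take 0 (1->0 ok)
  t3 'x' -> {0,2}, take 0 (0->0 ok)
  t4 'y' -> {1,3}, take 1 (0->1 ok)
  t5 'y' -> {1,3}, take 3 (1->3 ok)
  t6 'x' -> {0,2}, take 2 (3->2 ok)
  t7 'x' -> {0,2}, take 0 (2->0 ok)
  t8 'y' -> {1,3}, take 3 (0->3 ok)
  t9 'x' -> {0,2}, take 0 (3->0 ok)
  t10 'y' -> {1,3}, take 1 (0->1 ok)
  t11 'y' -> {1,3}, take 3 (1->3 ok)
  t12 'y' -> {1,3}, take 1 (3->1 ok)
  t13 'x' -> {0,2}, take 2 (1->2 ok)
  t14 'y' -> {1,3}, take 1 (2->1 ok)
  t15 'x' -> {0,2}, take 2 (1->2 ok)
  t16 'x' -> {0,2}, take 0 (2->0 ok)
  t17 'y' -> {1,3}, take 1 (0->1 ok)
  t18 'x' -> {0,2}, take 0 (1->0 ok)
  t19 'y' -> {1,3}, take 3 (0->3 ok)
  t20 'x' -> {0,2}, take 2 (3->2 ok)
  t21 'y' -> {1,3}, take 1 (2->1 ok)

0,1,0,0,1,3,2,0,3,0,1,3,1,2,1,2,0,1,0,3,2,1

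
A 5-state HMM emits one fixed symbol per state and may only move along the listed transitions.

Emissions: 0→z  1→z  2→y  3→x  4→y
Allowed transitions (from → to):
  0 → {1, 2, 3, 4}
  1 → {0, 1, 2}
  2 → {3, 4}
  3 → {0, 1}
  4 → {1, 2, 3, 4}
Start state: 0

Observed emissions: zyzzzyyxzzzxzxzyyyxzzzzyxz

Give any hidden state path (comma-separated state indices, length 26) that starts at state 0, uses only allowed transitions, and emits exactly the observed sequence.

  [0] z  {0,1}  => 0  start
  [1] y  {2,4}  => 4  0->4 ok
  [2] z  {0,1}  => 1  4->1 ok
  [3] z  {0,1}  => 1  1->1 ok
  [4] z  {0,1}  => 1  1->1 ok
  [5] y  {2,4}  => 2  1->2 ok
  [6] y  {2,4}  => 4  2->4 ok
  [7] x  {3}  => 3  4->3 ok
  [8] z  {0,1}  => 1  3->1 ok
  [9] z  {0,1}  => 1  1->1 ok
  [10] z  {0,1}  => 0  1->0 ok
  [11] x  {3}  => 3  0->3 ok
  [12] z  {0,1}  => 0  3->0 ok
  [13] x  {3}  => 3  0->3 ok
  [14] z  {0,1}  => 0  3->0 ok
  [15] y  {2,4}  => 4  0->4 ok
  [16] y  {2,4}  => 2  4->2 ok
  [17] y  {2,4}  => 4  2->4 ok
  [18] x  {3}  => 3  4->3 ok
  [19] z  {0,1}  => 0  3->0 ok
  [20] z  {0,1}  => 1  0->1 ok
  [21] z  {0,1}  => 1  1->1 ok
  [22] z  {0,1}  => 0  1->0 ok
  [23] y  {2,4}  => 2  0->2 ok
  [24] x  {3}  => 3  2->3 ok
  [25] z  {0,1}  => 1  3->1 ok

0,4,1,1,1,2,4,3,1,1,0,3,0,3,0,4,2,4,3,0,1,1,0,2,3,1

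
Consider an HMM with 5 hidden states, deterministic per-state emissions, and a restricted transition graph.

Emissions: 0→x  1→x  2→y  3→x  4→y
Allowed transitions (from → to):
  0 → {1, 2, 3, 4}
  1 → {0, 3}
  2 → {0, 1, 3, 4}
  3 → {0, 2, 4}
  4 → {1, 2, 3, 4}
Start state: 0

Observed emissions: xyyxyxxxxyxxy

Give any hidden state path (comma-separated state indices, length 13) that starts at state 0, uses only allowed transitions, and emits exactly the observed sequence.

0,4,2,0,4,1,0,3,0,4,1,3,4

  t0 'x' -> {0,1,3}, take 0 (start)
  t1 'y' -> {2,4}, take 4 (0->4 ok)
  t2 'y' -> {2,4}, take 2 (4->2 ok)
  t3 'x' -> {0,1,3}, take 0 (2->0 ok)
  t4 'y' -> {2,4}, take 4 (0->4 ok)
  t5 'x' -> {0,1,3}, take 1 (4->1 ok)
  t6 'x' -> {0,1,3}, take 0 (1->0 ok)
  t7 'x' -> {0,1,3}, take 3 (0->3 ok)
  t8 'x' -> {0,1,3}, take 0 (3->0 ok)
  t9 'y' -> {2,4}, take 4 (0->4 ok)
  t10 'x' -> {0,1,3}, take 1 (4->1 ok)
  t11 'x' -> {0,1,3}, take 3 (1->3 ok)
  t12 'y' -> {2,4}, take 4 (3->4 ok)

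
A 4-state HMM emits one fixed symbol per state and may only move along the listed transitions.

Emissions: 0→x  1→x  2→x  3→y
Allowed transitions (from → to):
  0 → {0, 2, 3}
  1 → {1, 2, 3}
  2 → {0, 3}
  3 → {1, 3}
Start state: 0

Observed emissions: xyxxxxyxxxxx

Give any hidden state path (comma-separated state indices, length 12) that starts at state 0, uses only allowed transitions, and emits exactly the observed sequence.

0,3,1,1,1,2,3,1,2,0,2,0

  pos 0: x in {0,1,2}, choose 0; start
  pos 1: y in {3}, choose 3; 0->3 ok
  pos 2: x in {0,1,2}, choose 1; 3->1 ok
  pos 3: x in {0,1,2}, choose 1; 1->1 ok
  pos 4: x in {0,1,2}, choose 1; 1->1 ok
  pos 5: x in {0,1,2}, choose 2; 1->2 ok
  pos 6: y in {3}, choose 3; 2->3 ok
  pos 7: x in {0,1,2}, choose 1; 3->1 ok
  pos 8: x in {0,1,2}, choose 2; 1->2 ok
  pos 9: x in {0,1,2}, choose 0; 2->0 ok
  pos 10: x in {0,1,2}, choose 2; 0->2 ok
  pos 11: x in {0,1,2}, choose 0; 2->0 ok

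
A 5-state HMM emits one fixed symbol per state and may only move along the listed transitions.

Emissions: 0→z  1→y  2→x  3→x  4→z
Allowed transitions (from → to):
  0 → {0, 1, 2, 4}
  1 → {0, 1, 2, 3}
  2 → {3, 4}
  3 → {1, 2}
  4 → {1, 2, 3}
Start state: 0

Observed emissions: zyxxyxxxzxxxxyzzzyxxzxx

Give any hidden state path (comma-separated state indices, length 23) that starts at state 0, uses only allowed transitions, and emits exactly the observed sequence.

0,1,2,3,1,2,3,2,4,2,3,2,3,1,0,0,0,1,3,2,4,3,2

  [0] z  {0,4}  => 0  start
  [1] y  {1}  => 1  0->1 ok
  [2] x  {2,3}  => 2  1->2 ok
  [3] x  {2,3}  => 3  2->3 ok
  [4] y  {1}  => 1  3->1 ok
  [5] x  {2,3}  => 2  1->2 ok
  [6] x  {2,3}  => 3  2->3 ok
  [7] x  {2,3}  => 2  3->2 ok
  [8] z  {0,4}  => 4  2->4 ok
  [9] x  {2,3}  => 2  4->2 ok
  [10] x  {2,3}  => 3  2->3 ok
  [11] x  {2,3}  => 2  3->2 ok
  [12] x  {2,3}  => 3  2->3 ok
  [13] y  {1}  => 1  3->1 ok
  [14] z  {0,4}  => 0  1->0 ok
  [15] z  {0,4}  => 0  0->0 ok
  [16] z  {0,4}  => 0  0->0 ok
  [17] y  {1}  => 1  0->1 ok
  [18] x  {2,3}  => 3  1->3 ok
  [19] x  {2,3}  => 2  3->2 ok
  [20] z  {0,4}  => 4  2->4 ok
  [21] x  {2,3}  => 3  4->3 ok
  [22] x  {2,3}  => 2  3->2 ok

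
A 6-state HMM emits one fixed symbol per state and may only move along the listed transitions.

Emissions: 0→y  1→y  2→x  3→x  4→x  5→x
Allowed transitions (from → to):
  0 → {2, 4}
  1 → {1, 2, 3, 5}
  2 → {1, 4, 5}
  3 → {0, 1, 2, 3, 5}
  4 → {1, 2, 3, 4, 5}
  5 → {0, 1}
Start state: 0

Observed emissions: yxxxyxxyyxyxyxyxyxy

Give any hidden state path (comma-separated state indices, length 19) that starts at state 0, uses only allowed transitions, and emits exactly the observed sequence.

0,4,4,5,0,4,5,1,1,5,1,5,0,2,1,5,1,5,0

  pos 0: y in {0,1}, choose 0; start
  pos 1: x in {2,3,4,5}, choose 4; 0->4 ok
  pos 2: x in {2,3,4,5}, choose 4; 4->4 ok
  pos 3: x in {2,3,4,5}, choose 5; 4->5 ok
  pos 4: y in {0,1}, choose 0; 5->0 ok
  pos 5: x in {2,3,4,5}, choose 4; 0->4 ok
  pos 6: x in {2,3,4,5}, choose 5; 4->5 ok
  pos 7: y in {0,1}, choose 1; 5->1 ok
  pos 8: y in {0,1}, choose 1; 1->1 ok
  pos 9: x in {2,3,4,5}, choose 5; 1->5 ok
  pos 10: y in {0,1}, choose 1; 5->1 ok
  pos 11: x in {2,3,4,5}, choose 5; 1->5 ok
  pos 12: y in {0,1}, choose 0; 5->0 ok
  pos 13: x in {2,3,4,5}, choose 2; 0->2 ok
  pos 14: y in {0,1}, choose 1; 2->1 ok
  pos 15: x in {2,3,4,5}, choose 5; 1->5 ok
  pos 16: y in {0,1}, choose 1; 5->1 ok
  pos 17: x in {2,3,4,5}, choose 5; 1->5 ok
  pos 18: y in {0,1}, choose 0; 5->0 ok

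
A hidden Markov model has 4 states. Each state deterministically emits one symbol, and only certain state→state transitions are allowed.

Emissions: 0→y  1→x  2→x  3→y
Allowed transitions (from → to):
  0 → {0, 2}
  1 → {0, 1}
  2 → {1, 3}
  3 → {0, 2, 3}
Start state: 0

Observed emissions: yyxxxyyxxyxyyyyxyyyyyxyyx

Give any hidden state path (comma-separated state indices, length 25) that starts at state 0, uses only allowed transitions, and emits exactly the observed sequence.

0,0,2,1,1,0,0,2,1,0,2,3,3,3,0,2,3,3,3,3,3,2,3,3,2

  0: obs=y cand={0,3} pick 0 [start]
  1: obs=y cand={0,3} pick 0 [0->0 ok]
  2: obs=x cand={1,2} pick 2 [0->2 ok]
  3: obs=x cand={1,2} pick 1 [2->1 ok]
  4: obs=x cand={1,2} pick 1 [1->1 ok]
  5: obs=y cand={0,3} pick 0 [1->0 ok]
  6: obs=y cand={0,3} pick 0 [0->0 ok]
  7: obs=x cand={1,2} pick 2 [0->2 ok]
  8: obs=x cand={1,2} pick 1 [2->1 ok]
  9: obs=y cand={0,3} pick 0 [1->0 ok]
  10: obs=x cand={1,2} pick 2 [0->2 ok]
  11: obs=y cand={0,3} pick 3 [2->3 ok]
  12: obs=y cand={0,3} pick 3 [3->3 ok]
  13: obs=y cand={0,3} pick 3 [3->3 ok]
  14: obs=y cand={0,3} pick 0 [3->0 ok]
  15: obs=x cand={1,2} pick 2 [0->2 ok]
  16: obs=y cand={0,3} pick 3 [2->3 ok]
  17: obs=y cand={0,3} pick 3 [3->3 ok]
  18: obs=y cand={0,3} pick 3 [3->3 ok]
  19: obs=y cand={0,3} pick 3 [3->3 ok]
  20: obs=y cand={0,3} pick 3 [3->3 ok]
  21: obs=x cand={1,2} pick 2 [3->2 ok]
  22: obs=y cand={0,3} pick 3 [2->3 ok]
  23: obs=y cand={0,3} pick 3 [3->3 ok]
  24: obs=x cand={1,2} pick 2 [3->2 ok]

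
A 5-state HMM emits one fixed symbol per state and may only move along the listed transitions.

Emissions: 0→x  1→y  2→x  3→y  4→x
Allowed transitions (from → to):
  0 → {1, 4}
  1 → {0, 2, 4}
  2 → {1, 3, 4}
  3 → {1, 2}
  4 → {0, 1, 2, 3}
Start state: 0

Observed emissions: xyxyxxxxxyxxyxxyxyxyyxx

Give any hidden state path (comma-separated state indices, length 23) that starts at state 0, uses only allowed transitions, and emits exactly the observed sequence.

0,1,0,1,0,4,2,4,0,1,0,4,3,2,4,3,2,3,2,3,1,4,2

  pos 0: x in {0,2,4}, choose 0; start
  pos 1: y in {1,3}, choose 1; 0->1 ok
  pos 2: x in {0,2,4}, choose 0; 1->0 ok
  pos 3: y in {1,3}, choose 1; 0->1 ok
  pos 4: x in {0,2,4}, choose 0; 1->0 ok
  pos 5: x in {0,2,4}, choose 4; 0->4 ok
  pos 6: x in {0,2,4}, choose 2; 4->2 ok
  pos 7: x in {0,2,4}, choose 4; 2->4 ok
  pos 8: x in {0,2,4}, choose 0; 4->0 ok
  pos 9: y in {1,3}, choose 1; 0->1 ok
  pos 10: x in {0,2,4}, choose 0; 1->0 ok
  pos 11: x in {0,2,4}, choose 4; 0->4 ok
  pos 12: y in {1,3}, choose 3; 4->3 ok
  pos 13: x in {0,2,4}, choose 2; 3->2 ok
  pos 14: x in {0,2,4}, choose 4; 2->4 ok
  pos 15: y in {1,3}, choose 3; 4->3 ok
  pos 16: x in {0,2,4}, choose 2; 3->2 ok
  pos 17: y in {1,3}, choose 3; 2->3 ok
  pos 18: x in {0,2,4}, choose 2; 3->2 ok
  pos 19: y in {1,3}, choose 3; 2->3 ok
  pos 20: y in {1,3}, choose 1; 3->1 ok
  pos 21: x in {0,2,4}, choose 4; 1->4 ok
  pos 22: x in {0,2,4}, choose 2; 4->2 ok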